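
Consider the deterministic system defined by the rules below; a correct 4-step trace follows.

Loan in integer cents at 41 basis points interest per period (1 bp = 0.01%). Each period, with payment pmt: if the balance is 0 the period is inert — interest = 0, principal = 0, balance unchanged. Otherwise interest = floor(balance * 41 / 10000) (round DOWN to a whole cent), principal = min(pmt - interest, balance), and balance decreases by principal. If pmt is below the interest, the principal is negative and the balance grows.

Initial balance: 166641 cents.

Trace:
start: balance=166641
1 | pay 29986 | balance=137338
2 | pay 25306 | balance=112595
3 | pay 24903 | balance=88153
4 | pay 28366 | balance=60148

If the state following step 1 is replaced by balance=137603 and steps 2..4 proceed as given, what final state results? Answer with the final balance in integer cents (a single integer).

state after step 1 := balance=137603
2 | pay 25306 | balance=112861
3 | pay 24903 | balance=88420
4 | pay 28366 | balance=60416

60416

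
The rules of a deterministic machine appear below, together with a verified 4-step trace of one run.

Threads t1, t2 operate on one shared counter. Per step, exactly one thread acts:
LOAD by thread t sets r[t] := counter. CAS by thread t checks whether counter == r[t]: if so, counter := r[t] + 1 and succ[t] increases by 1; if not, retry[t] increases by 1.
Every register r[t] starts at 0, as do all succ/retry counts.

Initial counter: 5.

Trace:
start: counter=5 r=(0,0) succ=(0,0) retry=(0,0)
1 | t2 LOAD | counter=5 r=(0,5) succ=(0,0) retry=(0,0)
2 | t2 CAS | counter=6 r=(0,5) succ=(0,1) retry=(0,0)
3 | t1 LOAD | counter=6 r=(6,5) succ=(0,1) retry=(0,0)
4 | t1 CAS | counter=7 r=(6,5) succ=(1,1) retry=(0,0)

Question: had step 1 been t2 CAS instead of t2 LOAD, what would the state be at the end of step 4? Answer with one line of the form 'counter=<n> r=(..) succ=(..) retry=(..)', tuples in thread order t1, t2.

counter=6 r=(5,0) succ=(1,0) retry=(0,2)

(re-executing from step 1 with the substitution; state before step 1: counter=5 r=(0,0) succ=(0,0) retry=(0,0))
1 | t2 CAS | counter=5 r=(0,0) succ=(0,0) retry=(0,1)
2 | t2 CAS | counter=5 r=(0,0) succ=(0,0) retry=(0,2)
3 | t1 LOAD | counter=5 r=(5,0) succ=(0,0) retry=(0,2)
4 | t1 CAS | counter=6 r=(5,0) succ=(1,0) retry=(0,2)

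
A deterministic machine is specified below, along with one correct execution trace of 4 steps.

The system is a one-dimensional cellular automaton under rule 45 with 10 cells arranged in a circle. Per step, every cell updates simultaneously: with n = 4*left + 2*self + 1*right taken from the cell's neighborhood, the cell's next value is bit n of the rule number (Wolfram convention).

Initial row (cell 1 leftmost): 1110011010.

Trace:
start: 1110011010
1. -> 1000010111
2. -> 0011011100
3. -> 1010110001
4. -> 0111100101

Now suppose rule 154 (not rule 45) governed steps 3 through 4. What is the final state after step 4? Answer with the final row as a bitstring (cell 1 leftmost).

(re-executing steps 3..4 under rule 154; state before step 3: 0011011100)
3. -> 0110011010
4. -> 1101110001

1101110001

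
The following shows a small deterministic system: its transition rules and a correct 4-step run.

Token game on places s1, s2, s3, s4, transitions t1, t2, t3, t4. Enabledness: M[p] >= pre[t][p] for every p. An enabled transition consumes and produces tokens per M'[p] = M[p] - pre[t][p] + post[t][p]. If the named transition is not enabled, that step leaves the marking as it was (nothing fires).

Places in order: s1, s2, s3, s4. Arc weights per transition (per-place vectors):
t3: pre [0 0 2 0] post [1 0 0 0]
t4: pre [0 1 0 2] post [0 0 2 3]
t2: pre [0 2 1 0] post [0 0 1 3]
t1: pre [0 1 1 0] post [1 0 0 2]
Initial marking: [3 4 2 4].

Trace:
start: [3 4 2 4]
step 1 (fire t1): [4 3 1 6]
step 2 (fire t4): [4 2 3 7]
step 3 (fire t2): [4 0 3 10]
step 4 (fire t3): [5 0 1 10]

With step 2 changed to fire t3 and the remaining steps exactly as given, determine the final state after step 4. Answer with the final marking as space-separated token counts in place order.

4 1 1 9

(re-executing from step 2 with the substitution; state before step 2: [4 3 1 6])
step 2 (fire t3): [4 3 1 6]
step 3 (fire t2): [4 1 1 9]
step 4 (fire t3): [4 1 1 9]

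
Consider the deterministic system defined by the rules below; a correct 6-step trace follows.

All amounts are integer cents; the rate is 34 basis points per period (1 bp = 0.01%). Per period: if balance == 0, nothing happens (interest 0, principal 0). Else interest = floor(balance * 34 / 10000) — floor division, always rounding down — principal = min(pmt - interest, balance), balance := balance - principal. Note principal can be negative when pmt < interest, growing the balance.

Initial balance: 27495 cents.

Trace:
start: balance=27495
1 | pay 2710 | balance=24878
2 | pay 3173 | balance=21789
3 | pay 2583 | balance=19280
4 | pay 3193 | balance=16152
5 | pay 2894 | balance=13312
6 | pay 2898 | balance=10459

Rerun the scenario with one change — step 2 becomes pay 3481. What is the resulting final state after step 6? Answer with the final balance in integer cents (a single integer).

(re-executing from step 2 with the substitution; state before step 2: balance=24878)
2 | pay 3481 | balance=21481
3 | pay 2583 | balance=18971
4 | pay 3193 | balance=15842
5 | pay 2894 | balance=13001
6 | pay 2898 | balance=10147

10147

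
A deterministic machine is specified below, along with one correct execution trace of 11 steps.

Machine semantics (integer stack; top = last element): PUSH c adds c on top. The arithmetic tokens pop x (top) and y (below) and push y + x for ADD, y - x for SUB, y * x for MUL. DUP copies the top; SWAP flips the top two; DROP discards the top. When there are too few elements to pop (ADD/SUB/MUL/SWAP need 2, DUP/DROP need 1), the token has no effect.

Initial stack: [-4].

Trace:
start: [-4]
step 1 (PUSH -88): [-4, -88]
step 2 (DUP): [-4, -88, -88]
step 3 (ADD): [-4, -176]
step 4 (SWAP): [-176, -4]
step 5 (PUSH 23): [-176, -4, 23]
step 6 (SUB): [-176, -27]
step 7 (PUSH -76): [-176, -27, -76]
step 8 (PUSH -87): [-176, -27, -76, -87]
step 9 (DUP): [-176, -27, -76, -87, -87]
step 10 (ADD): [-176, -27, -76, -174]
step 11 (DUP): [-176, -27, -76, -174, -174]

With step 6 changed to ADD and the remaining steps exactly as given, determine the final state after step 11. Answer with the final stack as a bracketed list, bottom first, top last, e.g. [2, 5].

(re-executing from step 6 with the substitution; state before step 6: [-176, -4, 23])
step 6 (ADD): [-176, 19]
step 7 (PUSH -76): [-176, 19, -76]
step 8 (PUSH -87): [-176, 19, -76, -87]
step 9 (DUP): [-176, 19, -76, -87, -87]
step 10 (ADD): [-176, 19, -76, -174]
step 11 (DUP): [-176, 19, -76, -174, -174]

[-176, 19, -76, -174, -174]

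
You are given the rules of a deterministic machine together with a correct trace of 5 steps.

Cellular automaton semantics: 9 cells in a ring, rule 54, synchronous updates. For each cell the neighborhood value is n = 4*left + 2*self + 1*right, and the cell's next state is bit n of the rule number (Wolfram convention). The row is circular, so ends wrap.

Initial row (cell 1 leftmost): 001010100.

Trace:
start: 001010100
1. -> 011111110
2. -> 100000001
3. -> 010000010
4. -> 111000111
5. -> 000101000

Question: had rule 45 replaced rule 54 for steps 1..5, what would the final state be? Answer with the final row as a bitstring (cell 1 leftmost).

001011100

(re-executing steps 1..5 under rule 45; state before step 1: 001010100)
1. -> 101111101
2. -> 011000011
3. -> 110011010
4. -> 100010111
5. -> 001011100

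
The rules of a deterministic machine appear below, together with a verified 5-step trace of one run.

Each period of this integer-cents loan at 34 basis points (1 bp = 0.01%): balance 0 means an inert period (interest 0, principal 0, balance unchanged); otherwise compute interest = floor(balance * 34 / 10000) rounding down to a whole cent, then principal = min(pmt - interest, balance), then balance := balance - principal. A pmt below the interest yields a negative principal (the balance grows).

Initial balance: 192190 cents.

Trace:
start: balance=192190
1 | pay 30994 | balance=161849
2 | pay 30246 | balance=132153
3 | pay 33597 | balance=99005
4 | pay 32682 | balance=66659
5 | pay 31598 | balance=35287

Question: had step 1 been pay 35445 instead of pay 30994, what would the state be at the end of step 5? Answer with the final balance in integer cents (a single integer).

(re-executing from step 1 with the substitution; state before step 1: balance=192190)
1 | pay 35445 | balance=157398
2 | pay 30246 | balance=127687
3 | pay 33597 | balance=94524
4 | pay 32682 | balance=62163
5 | pay 31598 | balance=30776

30776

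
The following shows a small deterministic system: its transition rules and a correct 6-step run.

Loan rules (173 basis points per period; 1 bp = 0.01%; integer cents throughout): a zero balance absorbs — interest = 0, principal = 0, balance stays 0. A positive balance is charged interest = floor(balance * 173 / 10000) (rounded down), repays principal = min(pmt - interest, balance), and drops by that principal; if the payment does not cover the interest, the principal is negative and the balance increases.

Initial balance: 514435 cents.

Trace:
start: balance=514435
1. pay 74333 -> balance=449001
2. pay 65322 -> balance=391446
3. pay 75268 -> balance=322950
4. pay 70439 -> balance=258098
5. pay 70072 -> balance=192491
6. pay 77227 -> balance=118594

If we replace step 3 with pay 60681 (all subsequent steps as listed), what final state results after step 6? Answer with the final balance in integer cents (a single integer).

(re-executing from step 3 with the substitution; state before step 3: balance=391446)
3. pay 60681 -> balance=337537
4. pay 70439 -> balance=272937
5. pay 70072 -> balance=207586
6. pay 77227 -> balance=133950

133950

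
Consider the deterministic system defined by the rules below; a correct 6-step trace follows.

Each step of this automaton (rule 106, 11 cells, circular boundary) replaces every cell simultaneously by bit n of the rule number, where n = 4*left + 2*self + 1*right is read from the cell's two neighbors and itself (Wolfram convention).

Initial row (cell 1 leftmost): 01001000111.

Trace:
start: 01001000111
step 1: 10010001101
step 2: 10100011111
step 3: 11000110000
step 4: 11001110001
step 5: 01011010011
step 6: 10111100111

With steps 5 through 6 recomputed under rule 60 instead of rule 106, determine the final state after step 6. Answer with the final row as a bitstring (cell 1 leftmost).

10111101101

(re-executing steps 5..6 under rule 60; state before step 5: 11001110001)
step 5: 00101001001
step 6: 10111101101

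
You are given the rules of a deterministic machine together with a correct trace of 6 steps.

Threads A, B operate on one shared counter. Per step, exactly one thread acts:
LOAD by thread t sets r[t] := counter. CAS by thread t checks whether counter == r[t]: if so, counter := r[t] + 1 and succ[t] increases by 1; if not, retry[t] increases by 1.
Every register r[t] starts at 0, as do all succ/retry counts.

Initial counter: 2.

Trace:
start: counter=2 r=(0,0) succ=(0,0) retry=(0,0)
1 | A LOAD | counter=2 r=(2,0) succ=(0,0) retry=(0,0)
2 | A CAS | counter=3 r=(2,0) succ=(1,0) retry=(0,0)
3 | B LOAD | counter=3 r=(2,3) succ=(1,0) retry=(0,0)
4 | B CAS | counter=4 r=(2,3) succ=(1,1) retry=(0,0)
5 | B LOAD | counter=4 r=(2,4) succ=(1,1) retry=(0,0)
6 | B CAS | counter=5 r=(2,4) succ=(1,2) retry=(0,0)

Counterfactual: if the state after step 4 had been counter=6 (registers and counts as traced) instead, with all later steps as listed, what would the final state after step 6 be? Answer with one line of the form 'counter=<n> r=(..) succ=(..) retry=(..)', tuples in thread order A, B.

counter=7 r=(2,6) succ=(1,2) retry=(0,0)

state after step 4 := counter=6 r=(2,3) succ=(1,1) retry=(0,0)
5 | B LOAD | counter=6 r=(2,6) succ=(1,1) retry=(0,0)
6 | B CAS | counter=7 r=(2,6) succ=(1,2) retry=(0,0)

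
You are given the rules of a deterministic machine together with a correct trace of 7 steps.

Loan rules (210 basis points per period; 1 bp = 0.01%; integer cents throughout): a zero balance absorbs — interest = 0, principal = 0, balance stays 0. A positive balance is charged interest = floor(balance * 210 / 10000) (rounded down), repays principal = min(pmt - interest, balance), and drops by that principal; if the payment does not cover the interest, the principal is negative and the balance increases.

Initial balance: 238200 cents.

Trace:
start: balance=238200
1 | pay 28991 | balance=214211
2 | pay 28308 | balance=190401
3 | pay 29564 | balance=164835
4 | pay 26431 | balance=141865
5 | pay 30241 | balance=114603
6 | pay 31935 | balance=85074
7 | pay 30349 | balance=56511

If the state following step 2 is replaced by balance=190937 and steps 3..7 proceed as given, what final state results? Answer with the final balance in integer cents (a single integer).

state after step 2 := balance=190937
3 | pay 29564 | balance=165382
4 | pay 26431 | balance=142424
5 | pay 30241 | balance=115173
6 | pay 31935 | balance=85656
7 | pay 30349 | balance=57105

57105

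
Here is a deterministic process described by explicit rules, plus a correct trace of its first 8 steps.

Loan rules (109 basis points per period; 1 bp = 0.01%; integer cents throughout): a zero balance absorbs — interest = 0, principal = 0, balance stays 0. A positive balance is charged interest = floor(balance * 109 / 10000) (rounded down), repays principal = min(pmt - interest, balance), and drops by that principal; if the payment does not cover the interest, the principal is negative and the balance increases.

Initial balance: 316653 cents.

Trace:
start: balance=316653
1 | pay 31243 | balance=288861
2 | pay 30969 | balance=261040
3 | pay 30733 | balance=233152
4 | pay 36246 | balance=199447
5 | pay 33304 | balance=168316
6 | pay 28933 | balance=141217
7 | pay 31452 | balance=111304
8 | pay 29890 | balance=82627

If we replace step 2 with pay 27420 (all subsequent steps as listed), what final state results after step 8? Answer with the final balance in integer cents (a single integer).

86415

(re-executing from step 2 with the substitution; state before step 2: balance=288861)
2 | pay 27420 | balance=264589
3 | pay 30733 | balance=236740
4 | pay 36246 | balance=203074
5 | pay 33304 | balance=171983
6 | pay 28933 | balance=144924
7 | pay 31452 | balance=115051
8 | pay 29890 | balance=86415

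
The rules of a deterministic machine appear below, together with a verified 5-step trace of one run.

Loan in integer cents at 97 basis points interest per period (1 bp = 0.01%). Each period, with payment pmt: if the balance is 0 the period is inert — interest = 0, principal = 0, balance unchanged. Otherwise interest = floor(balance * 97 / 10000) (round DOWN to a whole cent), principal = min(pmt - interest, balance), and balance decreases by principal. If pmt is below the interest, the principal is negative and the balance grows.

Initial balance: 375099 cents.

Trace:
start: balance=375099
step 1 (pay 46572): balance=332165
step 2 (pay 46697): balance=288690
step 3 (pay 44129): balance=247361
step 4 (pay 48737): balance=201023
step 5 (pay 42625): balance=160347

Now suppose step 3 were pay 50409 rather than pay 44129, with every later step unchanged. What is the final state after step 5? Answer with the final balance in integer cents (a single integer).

(re-executing from step 3 with the substitution; state before step 3: balance=288690)
step 3 (pay 50409): balance=241081
step 4 (pay 48737): balance=194682
step 5 (pay 42625): balance=153945

153945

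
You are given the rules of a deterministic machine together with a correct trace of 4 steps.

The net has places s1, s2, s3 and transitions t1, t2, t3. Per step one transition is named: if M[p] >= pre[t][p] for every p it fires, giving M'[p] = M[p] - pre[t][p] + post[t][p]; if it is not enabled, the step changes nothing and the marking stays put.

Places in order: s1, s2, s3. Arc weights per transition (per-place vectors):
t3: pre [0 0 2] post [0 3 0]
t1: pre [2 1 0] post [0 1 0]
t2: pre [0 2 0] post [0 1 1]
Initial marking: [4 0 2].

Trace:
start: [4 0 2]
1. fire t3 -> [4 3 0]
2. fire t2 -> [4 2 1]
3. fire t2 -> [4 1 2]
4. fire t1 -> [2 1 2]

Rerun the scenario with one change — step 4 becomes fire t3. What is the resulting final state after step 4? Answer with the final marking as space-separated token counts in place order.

4 4 0

(re-executing from step 4 with the substitution; state before step 4: [4 1 2])
4. fire t3 -> [4 4 0]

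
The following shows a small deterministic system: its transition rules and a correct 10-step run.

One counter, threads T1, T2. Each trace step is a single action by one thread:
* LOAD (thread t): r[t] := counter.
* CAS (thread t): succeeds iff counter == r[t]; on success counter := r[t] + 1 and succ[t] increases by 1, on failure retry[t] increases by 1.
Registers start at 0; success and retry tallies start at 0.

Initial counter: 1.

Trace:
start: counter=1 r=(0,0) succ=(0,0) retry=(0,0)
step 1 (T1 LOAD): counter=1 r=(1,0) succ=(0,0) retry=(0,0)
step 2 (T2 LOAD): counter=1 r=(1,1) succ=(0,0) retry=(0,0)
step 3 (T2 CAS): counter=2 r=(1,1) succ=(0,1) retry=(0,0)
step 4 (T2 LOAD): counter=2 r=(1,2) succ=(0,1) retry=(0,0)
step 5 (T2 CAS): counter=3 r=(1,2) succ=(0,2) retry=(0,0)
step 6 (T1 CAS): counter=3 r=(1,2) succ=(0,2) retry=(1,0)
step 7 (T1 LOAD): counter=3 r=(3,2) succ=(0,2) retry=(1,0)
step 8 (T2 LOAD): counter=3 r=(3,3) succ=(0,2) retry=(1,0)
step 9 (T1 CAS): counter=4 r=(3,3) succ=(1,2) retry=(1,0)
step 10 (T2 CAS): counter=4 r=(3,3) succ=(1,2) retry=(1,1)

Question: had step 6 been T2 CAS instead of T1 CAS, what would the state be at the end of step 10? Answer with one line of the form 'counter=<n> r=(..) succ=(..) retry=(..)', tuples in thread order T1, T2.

(re-executing from step 6 with the substitution; state before step 6: counter=3 r=(1,2) succ=(0,2) retry=(0,0))
step 6 (T2 CAS): counter=3 r=(1,2) succ=(0,2) retry=(0,1)
step 7 (T1 LOAD): counter=3 r=(3,2) succ=(0,2) retry=(0,1)
step 8 (T2 LOAD): counter=3 r=(3,3) succ=(0,2) retry=(0,1)
step 9 (T1 CAS): counter=4 r=(3,3) succ=(1,2) retry=(0,1)
step 10 (T2 CAS): counter=4 r=(3,3) succ=(1,2) retry=(0,2)

counter=4 r=(3,3) succ=(1,2) retry=(0,2)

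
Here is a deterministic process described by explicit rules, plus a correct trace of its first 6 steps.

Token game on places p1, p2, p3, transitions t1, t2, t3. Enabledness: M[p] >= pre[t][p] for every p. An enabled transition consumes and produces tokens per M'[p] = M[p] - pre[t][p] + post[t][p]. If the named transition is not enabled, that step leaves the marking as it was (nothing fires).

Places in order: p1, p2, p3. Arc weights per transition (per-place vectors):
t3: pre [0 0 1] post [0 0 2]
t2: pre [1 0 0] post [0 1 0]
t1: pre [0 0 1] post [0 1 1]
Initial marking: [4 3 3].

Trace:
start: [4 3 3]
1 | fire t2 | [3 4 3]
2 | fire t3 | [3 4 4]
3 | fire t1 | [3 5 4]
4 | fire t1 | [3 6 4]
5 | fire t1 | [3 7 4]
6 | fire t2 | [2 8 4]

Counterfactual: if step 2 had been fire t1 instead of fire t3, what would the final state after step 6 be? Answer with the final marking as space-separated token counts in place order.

2 9 3

(re-executing from step 2 with the substitution; state before step 2: [3 4 3])
2 | fire t1 | [3 5 3]
3 | fire t1 | [3 6 3]
4 | fire t1 | [3 7 3]
5 | fire t1 | [3 8 3]
6 | fire t2 | [2 9 3]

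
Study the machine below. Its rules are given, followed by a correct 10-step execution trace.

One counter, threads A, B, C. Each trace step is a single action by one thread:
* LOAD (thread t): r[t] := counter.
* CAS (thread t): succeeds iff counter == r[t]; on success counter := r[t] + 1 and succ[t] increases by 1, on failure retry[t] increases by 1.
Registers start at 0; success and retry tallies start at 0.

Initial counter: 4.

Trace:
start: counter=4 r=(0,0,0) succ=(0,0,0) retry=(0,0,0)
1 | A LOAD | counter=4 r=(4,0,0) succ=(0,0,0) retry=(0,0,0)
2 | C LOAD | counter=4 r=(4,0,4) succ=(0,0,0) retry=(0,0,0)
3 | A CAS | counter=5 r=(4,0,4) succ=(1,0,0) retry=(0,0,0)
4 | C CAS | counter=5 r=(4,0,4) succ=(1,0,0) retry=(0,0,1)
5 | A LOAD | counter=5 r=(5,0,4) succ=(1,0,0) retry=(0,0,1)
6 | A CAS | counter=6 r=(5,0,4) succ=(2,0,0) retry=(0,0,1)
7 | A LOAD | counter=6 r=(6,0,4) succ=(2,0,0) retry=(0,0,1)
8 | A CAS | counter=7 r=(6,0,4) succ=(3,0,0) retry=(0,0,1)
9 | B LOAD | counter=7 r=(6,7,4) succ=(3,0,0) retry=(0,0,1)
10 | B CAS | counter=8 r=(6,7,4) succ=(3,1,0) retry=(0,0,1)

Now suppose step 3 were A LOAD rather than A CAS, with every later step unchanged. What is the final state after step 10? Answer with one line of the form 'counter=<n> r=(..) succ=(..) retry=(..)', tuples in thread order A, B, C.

(re-executing from step 3 with the substitution; state before step 3: counter=4 r=(4,0,4) succ=(0,0,0) retry=(0,0,0))
3 | A LOAD | counter=4 r=(4,0,4) succ=(0,0,0) retry=(0,0,0)
4 | C CAS | counter=5 r=(4,0,4) succ=(0,0,1) retry=(0,0,0)
5 | A LOAD | counter=5 r=(5,0,4) succ=(0,0,1) retry=(0,0,0)
6 | A CAS | counter=6 r=(5,0,4) succ=(1,0,1) retry=(0,0,0)
7 | A LOAD | counter=6 r=(6,0,4) succ=(1,0,1) retry=(0,0,0)
8 | A CAS | counter=7 r=(6,0,4) succ=(2,0,1) retry=(0,0,0)
9 | B LOAD | counter=7 r=(6,7,4) succ=(2,0,1) retry=(0,0,0)
10 | B CAS | counter=8 r=(6,7,4) succ=(2,1,1) retry=(0,0,0)

counter=8 r=(6,7,4) succ=(2,1,1) retry=(0,0,0)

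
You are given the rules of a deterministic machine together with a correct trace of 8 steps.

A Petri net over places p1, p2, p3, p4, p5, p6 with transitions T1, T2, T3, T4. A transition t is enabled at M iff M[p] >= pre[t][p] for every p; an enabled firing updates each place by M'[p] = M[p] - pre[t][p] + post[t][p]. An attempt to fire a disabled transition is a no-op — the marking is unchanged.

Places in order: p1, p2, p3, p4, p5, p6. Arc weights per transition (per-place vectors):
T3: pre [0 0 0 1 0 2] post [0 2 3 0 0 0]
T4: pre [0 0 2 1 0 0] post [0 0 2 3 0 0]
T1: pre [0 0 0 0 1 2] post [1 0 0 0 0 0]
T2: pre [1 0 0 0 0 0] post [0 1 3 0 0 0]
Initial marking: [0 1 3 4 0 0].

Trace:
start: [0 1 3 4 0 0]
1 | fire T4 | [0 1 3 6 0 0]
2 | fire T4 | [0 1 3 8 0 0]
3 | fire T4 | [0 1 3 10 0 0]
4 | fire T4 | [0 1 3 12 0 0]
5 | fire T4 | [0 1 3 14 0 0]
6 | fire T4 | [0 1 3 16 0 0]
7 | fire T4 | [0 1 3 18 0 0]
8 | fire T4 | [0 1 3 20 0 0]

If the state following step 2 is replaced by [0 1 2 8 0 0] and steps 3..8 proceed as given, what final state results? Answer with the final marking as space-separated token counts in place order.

state after step 2 := [0 1 2 8 0 0]
3 | fire T4 | [0 1 2 10 0 0]
4 | fire T4 | [0 1 2 12 0 0]
5 | fire T4 | [0 1 2 14 0 0]
6 | fire T4 | [0 1 2 16 0 0]
7 | fire T4 | [0 1 2 18 0 0]
8 | fire T4 | [0 1 2 20 0 0]

0 1 2 20 0 0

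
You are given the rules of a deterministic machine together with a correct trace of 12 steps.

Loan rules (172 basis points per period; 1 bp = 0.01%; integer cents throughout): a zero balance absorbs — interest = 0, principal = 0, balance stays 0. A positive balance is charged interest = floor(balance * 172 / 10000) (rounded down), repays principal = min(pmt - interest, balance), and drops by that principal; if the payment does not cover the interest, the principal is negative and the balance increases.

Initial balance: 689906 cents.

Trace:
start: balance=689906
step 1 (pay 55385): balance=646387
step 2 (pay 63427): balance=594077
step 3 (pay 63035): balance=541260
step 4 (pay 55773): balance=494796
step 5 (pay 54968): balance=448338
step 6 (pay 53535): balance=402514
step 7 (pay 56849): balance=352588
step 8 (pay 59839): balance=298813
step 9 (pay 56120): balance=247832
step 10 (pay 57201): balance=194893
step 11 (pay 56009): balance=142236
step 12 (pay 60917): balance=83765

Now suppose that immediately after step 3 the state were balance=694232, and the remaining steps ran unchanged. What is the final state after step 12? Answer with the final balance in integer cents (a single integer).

state after step 3 := balance=694232
step 4 (pay 55773): balance=650399
step 5 (pay 54968): balance=606617
step 6 (pay 53535): balance=563515
step 7 (pay 56849): balance=516358
step 8 (pay 59839): balance=465400
step 9 (pay 56120): balance=417284
step 10 (pay 57201): balance=367260
step 11 (pay 56009): balance=317567
step 12 (pay 60917): balance=262112

262112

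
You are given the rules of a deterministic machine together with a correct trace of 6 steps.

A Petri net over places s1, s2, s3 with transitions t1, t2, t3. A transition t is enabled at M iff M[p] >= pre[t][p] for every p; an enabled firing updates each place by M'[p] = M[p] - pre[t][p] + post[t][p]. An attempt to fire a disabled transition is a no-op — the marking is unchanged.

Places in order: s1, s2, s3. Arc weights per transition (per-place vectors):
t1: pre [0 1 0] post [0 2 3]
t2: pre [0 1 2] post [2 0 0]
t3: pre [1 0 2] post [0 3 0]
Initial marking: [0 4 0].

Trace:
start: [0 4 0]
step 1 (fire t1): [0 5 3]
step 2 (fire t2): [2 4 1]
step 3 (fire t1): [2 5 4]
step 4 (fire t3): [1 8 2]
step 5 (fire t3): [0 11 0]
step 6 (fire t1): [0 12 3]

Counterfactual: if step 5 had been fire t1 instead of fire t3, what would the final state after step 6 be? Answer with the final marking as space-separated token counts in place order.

1 10 8

(re-executing from step 5 with the substitution; state before step 5: [1 8 2])
step 5 (fire t1): [1 9 5]
step 6 (fire t1): [1 10 8]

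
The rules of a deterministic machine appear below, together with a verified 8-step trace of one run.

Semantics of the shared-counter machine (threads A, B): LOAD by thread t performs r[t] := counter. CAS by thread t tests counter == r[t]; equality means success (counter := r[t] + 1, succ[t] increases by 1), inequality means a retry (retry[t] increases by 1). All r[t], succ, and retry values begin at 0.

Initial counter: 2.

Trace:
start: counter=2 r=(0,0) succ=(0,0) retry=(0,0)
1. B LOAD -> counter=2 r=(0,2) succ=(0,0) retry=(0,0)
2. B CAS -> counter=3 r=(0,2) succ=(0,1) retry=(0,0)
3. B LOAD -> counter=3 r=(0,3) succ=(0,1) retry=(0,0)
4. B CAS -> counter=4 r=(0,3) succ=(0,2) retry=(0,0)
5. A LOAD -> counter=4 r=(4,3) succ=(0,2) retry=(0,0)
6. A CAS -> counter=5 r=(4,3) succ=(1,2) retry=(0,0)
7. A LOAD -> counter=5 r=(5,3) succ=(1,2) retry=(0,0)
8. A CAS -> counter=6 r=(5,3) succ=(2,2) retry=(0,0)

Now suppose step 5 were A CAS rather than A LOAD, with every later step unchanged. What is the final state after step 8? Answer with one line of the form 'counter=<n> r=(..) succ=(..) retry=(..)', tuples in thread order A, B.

counter=5 r=(4,3) succ=(1,2) retry=(2,0)

(re-executing from step 5 with the substitution; state before step 5: counter=4 r=(0,3) succ=(0,2) retry=(0,0))
5. A CAS -> counter=4 r=(0,3) succ=(0,2) retry=(1,0)
6. A CAS -> counter=4 r=(0,3) succ=(0,2) retry=(2,0)
7. A LOAD -> counter=4 r=(4,3) succ=(0,2) retry=(2,0)
8. A CAS -> counter=5 r=(4,3) succ=(1,2) retry=(2,0)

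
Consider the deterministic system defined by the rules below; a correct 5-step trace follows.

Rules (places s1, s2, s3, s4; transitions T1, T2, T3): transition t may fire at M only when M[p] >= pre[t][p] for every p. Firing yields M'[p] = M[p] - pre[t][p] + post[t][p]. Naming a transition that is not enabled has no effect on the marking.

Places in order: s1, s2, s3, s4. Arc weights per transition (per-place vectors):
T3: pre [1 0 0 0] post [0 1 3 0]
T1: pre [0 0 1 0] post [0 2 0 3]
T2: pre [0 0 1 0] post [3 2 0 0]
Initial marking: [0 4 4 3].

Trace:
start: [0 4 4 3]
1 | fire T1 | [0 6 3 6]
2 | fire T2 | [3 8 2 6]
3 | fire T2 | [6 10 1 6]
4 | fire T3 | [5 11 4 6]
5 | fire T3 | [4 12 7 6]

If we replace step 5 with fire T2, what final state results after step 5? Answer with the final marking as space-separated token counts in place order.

8 13 3 6

(re-executing from step 5 with the substitution; state before step 5: [5 11 4 6])
5 | fire T2 | [8 13 3 6]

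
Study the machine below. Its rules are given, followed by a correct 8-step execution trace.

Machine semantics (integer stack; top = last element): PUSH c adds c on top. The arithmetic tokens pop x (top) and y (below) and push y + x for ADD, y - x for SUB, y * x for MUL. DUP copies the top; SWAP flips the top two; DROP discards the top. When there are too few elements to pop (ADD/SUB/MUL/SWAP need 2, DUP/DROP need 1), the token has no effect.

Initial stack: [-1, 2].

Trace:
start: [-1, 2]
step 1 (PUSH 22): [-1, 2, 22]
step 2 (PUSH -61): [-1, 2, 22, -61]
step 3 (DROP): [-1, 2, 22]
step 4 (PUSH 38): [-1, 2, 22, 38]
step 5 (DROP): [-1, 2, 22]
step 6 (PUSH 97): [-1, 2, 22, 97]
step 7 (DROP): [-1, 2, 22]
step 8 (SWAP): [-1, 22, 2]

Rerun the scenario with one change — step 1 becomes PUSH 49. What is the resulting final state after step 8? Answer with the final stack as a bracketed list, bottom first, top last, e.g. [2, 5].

[-1, 49, 2]

(re-executing from step 1 with the substitution; state before step 1: [-1, 2])
step 1 (PUSH 49): [-1, 2, 49]
step 2 (PUSH -61): [-1, 2, 49, -61]
step 3 (DROP): [-1, 2, 49]
step 4 (PUSH 38): [-1, 2, 49, 38]
step 5 (DROP): [-1, 2, 49]
step 6 (PUSH 97): [-1, 2, 49, 97]
step 7 (DROP): [-1, 2, 49]
step 8 (SWAP): [-1, 49, 2]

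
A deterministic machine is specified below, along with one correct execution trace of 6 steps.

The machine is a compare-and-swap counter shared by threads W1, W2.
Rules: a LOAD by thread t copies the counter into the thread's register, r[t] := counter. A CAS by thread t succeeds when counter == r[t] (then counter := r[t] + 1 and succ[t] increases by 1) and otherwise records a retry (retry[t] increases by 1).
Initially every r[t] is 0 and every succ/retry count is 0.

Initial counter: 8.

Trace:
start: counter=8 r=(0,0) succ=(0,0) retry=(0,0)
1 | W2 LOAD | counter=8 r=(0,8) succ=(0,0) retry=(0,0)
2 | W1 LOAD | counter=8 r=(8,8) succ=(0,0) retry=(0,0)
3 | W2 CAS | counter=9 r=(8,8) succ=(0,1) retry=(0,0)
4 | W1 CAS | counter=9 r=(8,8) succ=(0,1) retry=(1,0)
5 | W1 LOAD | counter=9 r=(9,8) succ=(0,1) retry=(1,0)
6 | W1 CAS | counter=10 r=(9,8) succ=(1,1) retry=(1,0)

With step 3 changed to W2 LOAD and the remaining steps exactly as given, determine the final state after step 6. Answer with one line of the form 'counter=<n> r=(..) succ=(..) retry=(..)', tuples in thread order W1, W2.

(re-executing from step 3 with the substitution; state before step 3: counter=8 r=(8,8) succ=(0,0) retry=(0,0))
3 | W2 LOAD | counter=8 r=(8,8) succ=(0,0) retry=(0,0)
4 | W1 CAS | counter=9 r=(8,8) succ=(1,0) retry=(0,0)
5 | W1 LOAD | counter=9 r=(9,8) succ=(1,0) retry=(0,0)
6 | W1 CAS | counter=10 r=(9,8) succ=(2,0) retry=(0,0)

counter=10 r=(9,8) succ=(2,0) retry=(0,0)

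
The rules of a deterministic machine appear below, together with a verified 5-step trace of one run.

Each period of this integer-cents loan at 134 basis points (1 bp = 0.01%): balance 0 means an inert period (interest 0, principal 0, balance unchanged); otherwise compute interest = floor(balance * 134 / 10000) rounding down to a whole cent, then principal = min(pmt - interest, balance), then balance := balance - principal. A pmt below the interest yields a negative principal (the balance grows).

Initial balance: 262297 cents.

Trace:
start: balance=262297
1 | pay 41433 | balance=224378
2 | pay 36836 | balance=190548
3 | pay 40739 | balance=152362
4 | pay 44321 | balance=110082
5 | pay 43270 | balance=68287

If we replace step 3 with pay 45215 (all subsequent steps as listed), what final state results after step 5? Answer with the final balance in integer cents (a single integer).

63690

(re-executing from step 3 with the substitution; state before step 3: balance=190548)
3 | pay 45215 | balance=147886
4 | pay 44321 | balance=105546
5 | pay 43270 | balance=63690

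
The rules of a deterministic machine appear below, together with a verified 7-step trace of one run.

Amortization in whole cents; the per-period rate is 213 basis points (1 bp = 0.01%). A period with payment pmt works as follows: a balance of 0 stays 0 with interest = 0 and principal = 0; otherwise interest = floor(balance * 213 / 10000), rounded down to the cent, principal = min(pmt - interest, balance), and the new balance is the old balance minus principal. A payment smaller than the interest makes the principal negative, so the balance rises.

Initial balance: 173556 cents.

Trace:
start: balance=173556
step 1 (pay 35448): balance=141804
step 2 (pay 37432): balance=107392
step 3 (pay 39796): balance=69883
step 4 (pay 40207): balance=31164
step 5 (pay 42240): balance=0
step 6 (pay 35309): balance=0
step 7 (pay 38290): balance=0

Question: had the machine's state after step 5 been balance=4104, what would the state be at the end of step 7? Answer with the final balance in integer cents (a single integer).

state after step 5 := balance=4104
step 6 (pay 35309): balance=0
step 7 (pay 38290): balance=0

0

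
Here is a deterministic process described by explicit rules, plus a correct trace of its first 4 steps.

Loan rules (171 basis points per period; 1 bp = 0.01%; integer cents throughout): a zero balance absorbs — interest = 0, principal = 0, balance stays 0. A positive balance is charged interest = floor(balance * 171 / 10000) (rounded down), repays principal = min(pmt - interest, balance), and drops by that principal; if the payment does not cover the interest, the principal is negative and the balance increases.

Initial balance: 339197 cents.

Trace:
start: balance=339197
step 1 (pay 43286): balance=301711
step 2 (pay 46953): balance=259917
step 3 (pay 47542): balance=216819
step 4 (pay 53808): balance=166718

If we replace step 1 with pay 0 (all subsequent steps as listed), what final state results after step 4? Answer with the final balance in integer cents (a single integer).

212263

(re-executing from step 1 with the substitution; state before step 1: balance=339197)
step 1 (pay 0): balance=344997
step 2 (pay 46953): balance=303943
step 3 (pay 47542): balance=261598
step 4 (pay 53808): balance=212263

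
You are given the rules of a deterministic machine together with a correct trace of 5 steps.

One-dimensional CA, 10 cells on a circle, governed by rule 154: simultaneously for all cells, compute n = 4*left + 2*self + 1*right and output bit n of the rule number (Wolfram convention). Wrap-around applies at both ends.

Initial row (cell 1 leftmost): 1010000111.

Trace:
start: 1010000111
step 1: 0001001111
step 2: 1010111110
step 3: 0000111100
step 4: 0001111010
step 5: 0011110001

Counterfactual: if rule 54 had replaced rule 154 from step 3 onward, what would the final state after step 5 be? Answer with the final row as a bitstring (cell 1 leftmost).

0001110111

(re-executing steps 3..5 under rule 54; state before step 3: 1010111110)
step 3: 1111000001
step 4: 0000100010
step 5: 0001110111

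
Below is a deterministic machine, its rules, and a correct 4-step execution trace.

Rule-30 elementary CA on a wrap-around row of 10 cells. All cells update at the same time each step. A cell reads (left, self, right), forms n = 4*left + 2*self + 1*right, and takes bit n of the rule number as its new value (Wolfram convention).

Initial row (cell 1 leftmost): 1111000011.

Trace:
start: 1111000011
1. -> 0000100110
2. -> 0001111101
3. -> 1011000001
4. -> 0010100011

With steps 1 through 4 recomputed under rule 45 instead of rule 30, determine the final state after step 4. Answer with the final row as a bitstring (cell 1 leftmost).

0010100011

(re-executing steps 1..4 under rule 45; state before step 1: 1111000011)
1. -> 0000011010
2. -> 1111010110
3. -> 1000111101
4. -> 0010100011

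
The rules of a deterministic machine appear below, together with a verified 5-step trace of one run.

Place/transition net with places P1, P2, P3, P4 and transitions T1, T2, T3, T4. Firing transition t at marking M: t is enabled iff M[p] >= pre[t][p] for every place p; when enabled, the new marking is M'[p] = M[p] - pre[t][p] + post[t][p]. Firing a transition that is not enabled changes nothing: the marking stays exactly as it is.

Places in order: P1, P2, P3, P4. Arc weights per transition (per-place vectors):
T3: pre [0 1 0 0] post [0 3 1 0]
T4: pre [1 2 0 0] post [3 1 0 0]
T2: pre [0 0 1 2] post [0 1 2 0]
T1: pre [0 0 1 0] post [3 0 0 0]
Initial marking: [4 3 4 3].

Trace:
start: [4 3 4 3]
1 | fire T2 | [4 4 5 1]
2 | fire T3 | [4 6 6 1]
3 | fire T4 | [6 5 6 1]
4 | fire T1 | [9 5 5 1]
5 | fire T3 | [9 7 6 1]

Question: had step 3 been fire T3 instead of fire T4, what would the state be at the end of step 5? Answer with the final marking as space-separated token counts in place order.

7 10 7 1

(re-executing from step 3 with the substitution; state before step 3: [4 6 6 1])
3 | fire T3 | [4 8 7 1]
4 | fire T1 | [7 8 6 1]
5 | fire T3 | [7 10 7 1]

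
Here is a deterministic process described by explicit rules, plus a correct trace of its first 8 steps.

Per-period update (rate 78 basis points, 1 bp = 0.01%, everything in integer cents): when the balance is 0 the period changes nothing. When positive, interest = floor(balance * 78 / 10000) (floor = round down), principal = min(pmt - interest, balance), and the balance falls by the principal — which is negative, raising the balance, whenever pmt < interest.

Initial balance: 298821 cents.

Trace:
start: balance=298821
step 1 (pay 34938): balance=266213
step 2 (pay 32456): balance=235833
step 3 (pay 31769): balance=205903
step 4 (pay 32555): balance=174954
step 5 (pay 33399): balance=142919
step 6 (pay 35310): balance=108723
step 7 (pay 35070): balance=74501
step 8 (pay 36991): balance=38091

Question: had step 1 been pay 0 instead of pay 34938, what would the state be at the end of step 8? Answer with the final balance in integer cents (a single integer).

74980

(re-executing from step 1 with the substitution; state before step 1: balance=298821)
step 1 (pay 0): balance=301151
step 2 (pay 32456): balance=271043
step 3 (pay 31769): balance=241388
step 4 (pay 32555): balance=210715
step 5 (pay 33399): balance=178959
step 6 (pay 35310): balance=145044
step 7 (pay 35070): balance=111105
step 8 (pay 36991): balance=74980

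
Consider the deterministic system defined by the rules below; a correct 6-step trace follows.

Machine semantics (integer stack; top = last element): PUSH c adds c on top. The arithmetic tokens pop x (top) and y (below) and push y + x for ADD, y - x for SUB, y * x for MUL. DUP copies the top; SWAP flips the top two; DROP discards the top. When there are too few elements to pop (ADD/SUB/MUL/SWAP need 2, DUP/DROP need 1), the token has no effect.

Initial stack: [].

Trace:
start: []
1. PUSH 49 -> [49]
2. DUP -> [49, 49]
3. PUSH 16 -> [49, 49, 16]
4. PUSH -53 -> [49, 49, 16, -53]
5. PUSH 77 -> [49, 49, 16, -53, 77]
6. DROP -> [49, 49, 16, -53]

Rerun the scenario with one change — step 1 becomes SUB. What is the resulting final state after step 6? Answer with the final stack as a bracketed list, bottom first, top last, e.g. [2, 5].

[16, -53]

(re-executing from step 1 with the substitution; state before step 1: [])
1. SUB -> []
2. DUP -> []
3. PUSH 16 -> [16]
4. PUSH -53 -> [16, -53]
5. PUSH 77 -> [16, -53, 77]
6. DROP -> [16, -53]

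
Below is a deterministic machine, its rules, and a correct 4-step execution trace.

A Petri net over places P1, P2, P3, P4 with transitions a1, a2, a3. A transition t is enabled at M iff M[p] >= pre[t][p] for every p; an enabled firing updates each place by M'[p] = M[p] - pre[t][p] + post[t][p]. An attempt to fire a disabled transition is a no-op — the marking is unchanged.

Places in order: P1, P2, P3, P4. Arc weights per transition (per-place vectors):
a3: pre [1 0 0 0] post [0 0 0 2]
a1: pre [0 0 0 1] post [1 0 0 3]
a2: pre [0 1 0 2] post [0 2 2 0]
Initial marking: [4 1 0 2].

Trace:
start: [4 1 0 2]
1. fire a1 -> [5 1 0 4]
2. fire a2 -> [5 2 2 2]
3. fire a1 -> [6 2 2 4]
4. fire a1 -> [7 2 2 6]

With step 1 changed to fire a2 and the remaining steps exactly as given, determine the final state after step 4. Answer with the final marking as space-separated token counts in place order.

4 2 2 0

(re-executing from step 1 with the substitution; state before step 1: [4 1 0 2])
1. fire a2 -> [4 2 2 0]
2. fire a2 -> [4 2 2 0]
3. fire a1 -> [4 2 2 0]
4. fire a1 -> [4 2 2 0]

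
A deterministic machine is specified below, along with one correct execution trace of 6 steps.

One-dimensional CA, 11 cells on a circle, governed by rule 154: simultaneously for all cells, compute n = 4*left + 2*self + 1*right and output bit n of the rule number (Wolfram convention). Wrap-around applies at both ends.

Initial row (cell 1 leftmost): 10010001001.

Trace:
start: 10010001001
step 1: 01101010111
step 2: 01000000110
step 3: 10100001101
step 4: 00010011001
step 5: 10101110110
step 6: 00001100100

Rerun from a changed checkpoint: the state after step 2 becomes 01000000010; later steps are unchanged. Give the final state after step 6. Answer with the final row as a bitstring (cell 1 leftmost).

00000000100

state after step 2 := 01000000010
step 3: 10100000101
step 4: 00010001001
step 5: 10101010110
step 6: 00000000100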